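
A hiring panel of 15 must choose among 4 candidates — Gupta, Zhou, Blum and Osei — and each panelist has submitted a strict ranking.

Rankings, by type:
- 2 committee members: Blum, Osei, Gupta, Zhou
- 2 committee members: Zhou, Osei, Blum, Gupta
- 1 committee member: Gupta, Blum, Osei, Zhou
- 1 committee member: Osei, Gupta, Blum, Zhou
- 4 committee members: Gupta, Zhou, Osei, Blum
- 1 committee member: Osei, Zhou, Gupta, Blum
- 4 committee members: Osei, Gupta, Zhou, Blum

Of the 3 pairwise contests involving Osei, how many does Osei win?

Osei against each rival (15 committee members):
Osei vs Gupta: 10 to 5, Osei.
Osei–Zhou: Osei 9–6.
Osei vs Blum: Osei, 12–3.
Osei beats Gupta, Zhou, Blum — 3 pairwise wins.

3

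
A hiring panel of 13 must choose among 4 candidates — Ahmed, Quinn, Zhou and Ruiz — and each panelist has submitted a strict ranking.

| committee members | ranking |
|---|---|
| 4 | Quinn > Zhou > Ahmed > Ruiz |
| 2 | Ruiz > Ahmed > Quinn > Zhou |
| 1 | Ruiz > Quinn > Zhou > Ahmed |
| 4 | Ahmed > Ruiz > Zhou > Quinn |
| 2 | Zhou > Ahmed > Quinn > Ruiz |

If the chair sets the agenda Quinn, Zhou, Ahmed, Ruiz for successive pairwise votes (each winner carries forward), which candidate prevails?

Ahmed

Round 1: Quinn vs Zhou — 7–6, Quinn advances.
Round 2: Quinn vs Ahmed — 5–8, Ahmed advances.
Round 3: Ahmed vs Ruiz — 10–3, Ahmed advances.
The agenda winner is Ahmed.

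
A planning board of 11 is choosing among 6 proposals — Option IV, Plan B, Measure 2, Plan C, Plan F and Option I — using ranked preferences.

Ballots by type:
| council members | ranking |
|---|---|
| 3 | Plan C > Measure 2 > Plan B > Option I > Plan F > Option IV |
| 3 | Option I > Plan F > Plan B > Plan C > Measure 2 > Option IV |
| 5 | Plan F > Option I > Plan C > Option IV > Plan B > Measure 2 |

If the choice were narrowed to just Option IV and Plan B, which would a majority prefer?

Ballots ranking Option IV above Plan B: 5.
Ballots ranking Plan B above Option IV: 11 − 5 = 6.
Plan B wins the head-to-head 6–5.

Plan B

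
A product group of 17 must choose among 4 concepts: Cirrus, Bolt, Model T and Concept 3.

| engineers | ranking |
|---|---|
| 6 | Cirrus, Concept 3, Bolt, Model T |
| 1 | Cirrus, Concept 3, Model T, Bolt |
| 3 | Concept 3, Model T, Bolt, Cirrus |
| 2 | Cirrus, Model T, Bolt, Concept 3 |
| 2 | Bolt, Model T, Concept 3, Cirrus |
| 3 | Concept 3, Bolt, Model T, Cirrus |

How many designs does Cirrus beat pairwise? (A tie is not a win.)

Cirrus against each rival (17 engineers):
Cirrus–Bolt: Cirrus 9–8.
Cirrus vs Model T: 6+1+2 = 9 for Cirrus, 8 for Model T — Cirrus by 9–8.
Cirrus vs Concept 3: Cirrus is ranked higher on 6+1+2 = 9 ballots, Concept 3 on 8. Cirrus wins 9–8.
Cirrus beats Bolt, Model T, Concept 3 — 3 pairwise wins.

3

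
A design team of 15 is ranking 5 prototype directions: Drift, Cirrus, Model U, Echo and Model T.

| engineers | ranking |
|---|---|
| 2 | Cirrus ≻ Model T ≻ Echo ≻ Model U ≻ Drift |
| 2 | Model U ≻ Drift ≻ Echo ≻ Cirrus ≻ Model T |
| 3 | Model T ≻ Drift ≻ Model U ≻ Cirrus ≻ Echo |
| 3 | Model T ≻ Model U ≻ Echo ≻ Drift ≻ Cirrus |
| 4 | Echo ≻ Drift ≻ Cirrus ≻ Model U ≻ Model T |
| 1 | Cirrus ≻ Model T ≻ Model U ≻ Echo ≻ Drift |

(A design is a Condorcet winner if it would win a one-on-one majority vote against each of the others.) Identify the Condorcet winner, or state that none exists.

none

Check each pair by majority over 15 ballots:
Drift vs Cirrus: Drift wins 12–3.
Drift vs Model U: Model U wins 8–7.
Drift vs Echo: Echo, 10–5.
Drift vs Model T: Model T, 9–6.
Cirrus vs Model U: Model U, 8–7.
Cirrus vs Echo: Echo wins 9–6.
Cirrus–Model T: Cirrus 9–6.
Model U vs Echo: Model U, 9–6.
Model U–Model T: Model T 9–6.
Echo vs Model T: Model T wins 9–6.
Every design loses at least once (Drift loses to Model U; Cirrus loses to Drift; Model U loses to Model T; Echo loses to Model U; Model T loses to Cirrus). The majority relation contains the cycle Drift > Cirrus > Model T > Drift, so there is no Condorcet winner.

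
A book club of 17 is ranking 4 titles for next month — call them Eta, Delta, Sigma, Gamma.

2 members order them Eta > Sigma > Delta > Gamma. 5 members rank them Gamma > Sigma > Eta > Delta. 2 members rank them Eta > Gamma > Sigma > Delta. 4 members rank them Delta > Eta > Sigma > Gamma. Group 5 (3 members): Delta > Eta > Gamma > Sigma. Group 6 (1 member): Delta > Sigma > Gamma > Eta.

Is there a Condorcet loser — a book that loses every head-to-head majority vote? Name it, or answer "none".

none

Head-to-head results (17 members):
Eta vs Delta: Eta, 9–8.
Eta vs Sigma: Eta, 11–6.
Eta vs Gamma: Eta, 11–6.
Delta vs Sigma: Sigma, 9–8.
Delta vs Gamma: Delta is ranked higher on 2+4+3+1 = 10 ballots, Gamma on 7. Delta wins 10–7.
Sigma vs Gamma: 2+4+1 = 7 for Sigma, 10 for Gamma — Gamma by 10–7.
Every book wins at least one matchup (Eta beats Delta; Delta beats Gamma; Sigma beats Delta; Gamma beats Sigma), so there is no Condorcet loser.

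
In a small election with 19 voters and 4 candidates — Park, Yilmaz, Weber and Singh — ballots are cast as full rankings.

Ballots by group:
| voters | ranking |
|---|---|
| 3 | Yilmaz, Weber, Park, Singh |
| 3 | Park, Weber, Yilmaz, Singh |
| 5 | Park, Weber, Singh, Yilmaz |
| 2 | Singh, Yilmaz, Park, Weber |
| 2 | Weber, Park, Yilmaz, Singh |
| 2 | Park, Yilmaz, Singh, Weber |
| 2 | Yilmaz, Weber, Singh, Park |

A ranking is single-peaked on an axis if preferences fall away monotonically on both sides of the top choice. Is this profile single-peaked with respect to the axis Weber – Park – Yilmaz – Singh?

no

Axis positions: Weber=1, Park=2, Yilmaz=3, Singh=4.
Group 1: ranking walks positions 3-1-2-4; Weber is ranked above Park even though Park lies between Weber and the peak Yilmaz on the axis — preferences dip and rise again. Not single-peaked.
Group 2 (peak Park at position 2): ranking walks positions 2-1-3-4, expanding outward from the peak — single-peaked.
Group 3: ranking walks positions 2-1-4-3; Singh is ranked above Yilmaz even though Yilmaz lies between Singh and the peak Park on the axis — preferences dip and rise again. Not single-peaked.
Group 4 (peak Singh at position 4): ranking walks positions 4-3-2-1, expanding outward from the peak — single-peaked.
Group 5 (peak Weber at position 1): ranking walks positions 1-2-3-4, expanding outward from the peak — single-peaked.
Group 6 (peak Park at position 2): ranking walks positions 2-3-4-1, expanding outward from the peak — single-peaked.
Group 7: ranking walks positions 3-1-4-2; Weber is ranked above Park even though Park lies between Weber and the peak Yilmaz on the axis — preferences dip and rise again. Not single-peaked.
Group 1 violates single-peakedness, so the profile is not single-peaked on this axis.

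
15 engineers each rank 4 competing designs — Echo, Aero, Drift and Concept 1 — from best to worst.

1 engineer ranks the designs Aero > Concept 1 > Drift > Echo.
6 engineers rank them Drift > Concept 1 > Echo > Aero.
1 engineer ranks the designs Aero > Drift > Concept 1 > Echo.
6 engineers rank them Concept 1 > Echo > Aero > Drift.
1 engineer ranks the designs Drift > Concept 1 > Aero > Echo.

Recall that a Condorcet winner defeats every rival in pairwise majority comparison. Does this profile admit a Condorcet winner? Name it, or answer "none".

none

Pairwise majorities:
Echo vs Aero: Echo preferred on 6+6 = 12 ballots; Echo wins 12–3.
Echo vs Drift: Echo is ranked higher on 6 ballots, Drift on 9. Drift wins 9–6.
Echo vs Concept 1: 0 for Echo, 15 for Concept 1 — Concept 1 by 15–0.
Aero vs Drift: 1+1+6 = 8 for Aero, 7 for Drift — Aero by 8–7.
Aero vs Concept 1: Aero preferred on 1+1 = 2 ballots; Concept 1 wins 13–2.
Drift vs Concept 1: Drift is ranked higher on 6+1+1 = 8 ballots, Concept 1 on 7. Drift wins 8–7.
Every design loses at least once (Echo loses to Drift; Aero loses to Echo; Drift loses to Aero; Concept 1 loses to Drift). The majority relation contains the cycle Echo beats Aero beats Drift beats Echo, so there is no Condorcet winner.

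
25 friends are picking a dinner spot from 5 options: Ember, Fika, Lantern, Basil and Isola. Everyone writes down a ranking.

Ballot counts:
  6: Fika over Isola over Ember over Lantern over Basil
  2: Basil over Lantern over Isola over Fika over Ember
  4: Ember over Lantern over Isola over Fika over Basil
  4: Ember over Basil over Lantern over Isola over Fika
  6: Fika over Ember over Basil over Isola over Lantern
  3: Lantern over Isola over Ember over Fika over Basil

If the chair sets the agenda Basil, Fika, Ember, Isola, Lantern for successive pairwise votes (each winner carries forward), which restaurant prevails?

Lantern

Round 1: Basil vs Fika — 6–19, Fika advances.
Round 2: Fika vs Ember — 14–11, Fika advances.
Round 3: Fika vs Isola — 12–13, Isola advances.
Round 4: Isola vs Lantern — 12–13, Lantern advances.
Lantern survives the agenda.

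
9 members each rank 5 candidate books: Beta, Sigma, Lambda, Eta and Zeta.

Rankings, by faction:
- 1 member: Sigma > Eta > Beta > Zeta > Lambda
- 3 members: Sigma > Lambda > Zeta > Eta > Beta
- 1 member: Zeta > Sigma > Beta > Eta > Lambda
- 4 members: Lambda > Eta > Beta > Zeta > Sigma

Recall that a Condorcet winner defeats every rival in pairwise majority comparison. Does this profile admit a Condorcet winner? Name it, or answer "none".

none

Head-to-head results (9 members):
Beta vs Sigma: Beta is ranked higher on 4 ballots, Sigma on 5. Sigma wins 5–4.
Beta vs Lambda: Beta is ranked higher on 1+1 = 2 ballots, Lambda on 7. Lambda wins 7–2.
Beta vs Eta: 1 for Beta, 8 for Eta — Eta by 8–1.
Beta vs Zeta: Beta preferred on 1+4 = 5 ballots; Beta wins 5–4.
Sigma vs Lambda: 1+3+1 = 5 for Sigma, 4 for Lambda — Sigma by 5–4.
Sigma vs Eta: Sigma preferred on 1+3+1 = 5 ballots; Sigma wins 5–4.
Sigma vs Zeta: 1+3 = 4 for Sigma, 5 for Zeta — Zeta by 5–4.
Lambda vs Eta: 7 to 2, Lambda.
Lambda vs Zeta: Lambda is ranked higher on 3+4 = 7 ballots, Zeta on 2. Lambda wins 7–2.
Eta vs Zeta: Eta is ranked higher on 1+4 = 5 ballots, Zeta on 4. Eta wins 5–4.
Every book loses at least once (Beta loses to Sigma; Sigma loses to Zeta; Lambda loses to Sigma; Eta loses to Sigma; Zeta loses to Beta). The majority relation contains the cycle Beta → Zeta → Sigma → Beta, so there is no Condorcet winner.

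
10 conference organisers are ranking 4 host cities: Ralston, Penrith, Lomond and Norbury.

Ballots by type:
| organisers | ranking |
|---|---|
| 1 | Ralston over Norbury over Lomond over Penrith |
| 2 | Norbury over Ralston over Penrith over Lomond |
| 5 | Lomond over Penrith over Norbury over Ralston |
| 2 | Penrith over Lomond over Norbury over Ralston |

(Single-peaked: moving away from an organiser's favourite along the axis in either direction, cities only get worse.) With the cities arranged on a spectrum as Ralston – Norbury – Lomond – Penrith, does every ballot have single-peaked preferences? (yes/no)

no

Axis positions: Ralston=1, Norbury=2, Lomond=3, Penrith=4.
Type 1 (peak Ralston at position 1): ranking walks positions 1-2-3-4, expanding outward from the peak — single-peaked.
Type 2: ranking walks positions 2-1-4-3; Penrith is ranked above Lomond even though Lomond lies between Penrith and the peak Norbury on the axis — preferences dip and rise again. Not single-peaked.
Type 3 (peak Lomond at position 3): ranking walks positions 3-4-2-1, expanding outward from the peak — single-peaked.
Type 4 (peak Penrith at position 4): ranking walks positions 4-3-2-1, expanding outward from the peak — single-peaked.
Type 2 violates single-peakedness, so the profile is not single-peaked on this axis.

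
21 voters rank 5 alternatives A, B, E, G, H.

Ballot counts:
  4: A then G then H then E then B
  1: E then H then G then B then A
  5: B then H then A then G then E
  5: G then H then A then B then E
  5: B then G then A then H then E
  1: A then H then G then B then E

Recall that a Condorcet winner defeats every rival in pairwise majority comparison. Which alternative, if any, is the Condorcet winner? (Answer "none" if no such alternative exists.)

G

Pairwise majorities:
A vs B: B, 11–10.
A vs E: A, 20–1.
A vs G: G wins 11–10.
A vs H: H wins 11–10.
B vs E: B, 16–5.
B–G: G 11–10.
B vs H: H, 11–10.
E–G: G 20–1.
E vs H: H wins 20–1.
G vs H: G wins 14–7.
G beats each of A, B, E, H — G is the Condorcet winner.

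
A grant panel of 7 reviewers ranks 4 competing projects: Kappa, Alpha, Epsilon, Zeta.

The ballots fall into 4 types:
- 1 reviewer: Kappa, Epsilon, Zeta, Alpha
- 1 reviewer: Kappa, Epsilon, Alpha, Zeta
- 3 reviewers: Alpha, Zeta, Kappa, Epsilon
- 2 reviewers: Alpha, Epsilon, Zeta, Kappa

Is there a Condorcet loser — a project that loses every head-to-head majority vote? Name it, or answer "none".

Head-to-head results (7 reviewers):
Kappa vs Alpha: Alpha, 5–2.
Kappa vs Epsilon: Kappa is ranked higher on 1+1+3 = 5 ballots, Epsilon on 2. Kappa wins 5–2.
Kappa vs Zeta: Zeta, 5–2.
Alpha vs Epsilon: Alpha, 5–2.
Alpha vs Zeta: Alpha preferred on 1+3+2 = 6 ballots; Alpha wins 6–1.
Epsilon vs Zeta: Epsilon is ranked higher on 1+1+2 = 4 ballots, Zeta on 3. Epsilon wins 4–3.
No project is winless: Kappa beats Epsilon; Alpha beats Kappa; Epsilon beats Zeta; Zeta beats Kappa. There is no Condorcet loser.

none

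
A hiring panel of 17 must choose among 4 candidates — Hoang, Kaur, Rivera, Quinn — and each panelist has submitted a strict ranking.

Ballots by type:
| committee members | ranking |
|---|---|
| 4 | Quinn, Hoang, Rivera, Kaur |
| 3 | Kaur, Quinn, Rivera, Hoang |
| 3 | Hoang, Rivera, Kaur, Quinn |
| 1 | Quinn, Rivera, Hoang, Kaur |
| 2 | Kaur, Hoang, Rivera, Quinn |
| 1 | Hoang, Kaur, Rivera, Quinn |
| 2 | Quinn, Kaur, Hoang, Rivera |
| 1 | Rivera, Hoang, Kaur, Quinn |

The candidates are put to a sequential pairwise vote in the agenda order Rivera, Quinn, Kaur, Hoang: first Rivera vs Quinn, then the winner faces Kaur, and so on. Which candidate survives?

Round 1: Rivera vs Quinn — 7–10, Quinn advances.
Round 2: Quinn vs Kaur — 7–10, Kaur advances.
Round 3: Kaur vs Hoang — 7–10, Hoang advances.
Hoang survives the agenda.

Hoang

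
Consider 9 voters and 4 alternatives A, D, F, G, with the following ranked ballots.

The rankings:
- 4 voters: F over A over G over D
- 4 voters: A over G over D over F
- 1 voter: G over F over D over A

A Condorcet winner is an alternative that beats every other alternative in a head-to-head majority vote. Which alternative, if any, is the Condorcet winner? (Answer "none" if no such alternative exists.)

none

Pairwise majorities:
A vs D: 8 to 1, A.
A vs F: 4 for A, 5 for F — F by 5–4.
A vs G: 8 to 1, A.
D vs F: 4 to 5, F.
D vs G: D is ranked higher on 0 ballots, G on 9. G wins 9–0.
F vs G: 4 to 5, G.
No alternative is unbeaten: A loses to F; D loses to A; F loses to G; G loses to A. In particular A beats G beats F beats A is a majority cycle — no Condorcet winner exists.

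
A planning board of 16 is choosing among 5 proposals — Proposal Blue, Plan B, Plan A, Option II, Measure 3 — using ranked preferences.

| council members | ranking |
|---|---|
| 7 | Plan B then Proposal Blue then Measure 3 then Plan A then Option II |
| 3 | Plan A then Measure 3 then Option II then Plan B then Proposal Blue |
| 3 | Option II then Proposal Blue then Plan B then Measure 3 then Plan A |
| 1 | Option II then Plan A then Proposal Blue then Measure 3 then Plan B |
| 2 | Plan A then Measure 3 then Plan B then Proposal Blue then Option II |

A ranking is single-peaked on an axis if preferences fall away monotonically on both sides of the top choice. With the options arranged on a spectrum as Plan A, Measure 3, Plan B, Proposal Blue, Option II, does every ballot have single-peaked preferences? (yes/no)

Axis positions: Plan A=1, Measure 3=2, Plan B=3, Proposal Blue=4, Option II=5.
Type 1 (peak Plan B at position 3): ranking walks positions 3-4-2-1-5, expanding outward from the peak — single-peaked.
Type 2: ranking walks positions 1-2-5-3-4; Option II is ranked above Plan B even though Plan B lies between Option II and the peak Plan A on the axis — preferences dip and rise again. Not single-peaked.
Type 3 (peak Option II at position 5): ranking walks positions 5-4-3-2-1, expanding outward from the peak — single-peaked.
Type 4: ranking walks positions 5-1-4-2-3; Plan A is ranked above Proposal Blue even though Proposal Blue lies between Plan A and the peak Option II on the axis — preferences dip and rise again. Not single-peaked.
Type 5 (peak Plan A at position 1): ranking walks positions 1-2-3-4-5, expanding outward from the peak — single-peaked.
Type 2 violates single-peakedness, so the profile is not single-peaked on this axis.

no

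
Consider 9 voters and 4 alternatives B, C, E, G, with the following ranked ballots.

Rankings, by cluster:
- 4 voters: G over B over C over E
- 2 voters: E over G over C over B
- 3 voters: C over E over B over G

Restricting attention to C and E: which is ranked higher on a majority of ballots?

Ballots ranking C above E: 4 + 3 = 7.
Ballots ranking E above C: 9 − 7 = 2.
C wins the head-to-head 7–2.

C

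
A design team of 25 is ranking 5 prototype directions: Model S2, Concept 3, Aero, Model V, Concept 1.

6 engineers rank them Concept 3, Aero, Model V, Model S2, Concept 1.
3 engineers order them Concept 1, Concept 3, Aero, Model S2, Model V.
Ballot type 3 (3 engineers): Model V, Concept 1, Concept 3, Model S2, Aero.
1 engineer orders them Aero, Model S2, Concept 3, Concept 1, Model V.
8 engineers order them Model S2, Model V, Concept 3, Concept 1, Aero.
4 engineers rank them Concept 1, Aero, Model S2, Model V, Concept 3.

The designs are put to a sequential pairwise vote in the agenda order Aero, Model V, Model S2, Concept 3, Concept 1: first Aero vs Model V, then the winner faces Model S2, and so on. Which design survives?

Concept 3

Round 1: Aero vs Model V — 14–11, Aero advances.
Round 2: Aero vs Model S2 — 14–11, Aero advances.
Round 3: Aero vs Concept 3 — 5–20, Concept 3 advances.
Round 4: Concept 3 vs Concept 1 — 15–10, Concept 3 advances.
Concept 3 survives the agenda.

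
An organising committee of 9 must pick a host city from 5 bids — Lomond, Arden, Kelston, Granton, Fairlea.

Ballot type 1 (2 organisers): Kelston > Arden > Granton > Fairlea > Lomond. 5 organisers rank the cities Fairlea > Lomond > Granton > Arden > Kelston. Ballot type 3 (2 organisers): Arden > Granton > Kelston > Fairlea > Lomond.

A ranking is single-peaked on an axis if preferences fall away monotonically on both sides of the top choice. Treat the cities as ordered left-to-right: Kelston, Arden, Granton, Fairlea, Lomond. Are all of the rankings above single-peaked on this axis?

yes

Axis positions: Kelston=1, Arden=2, Granton=3, Fairlea=4, Lomond=5.
Ballot type 1 (peak Kelston at position 1): ranking walks positions 1-2-3-4-5, expanding outward from the peak — single-peaked.
Ballot type 2 (peak Fairlea at position 4): ranking walks positions 4-5-3-2-1, expanding outward from the peak — single-peaked.
Ballot type 3 (peak Arden at position 2): ranking walks positions 2-3-1-4-5, expanding outward from the peak — single-peaked.
Every ranking is single-peaked on this axis.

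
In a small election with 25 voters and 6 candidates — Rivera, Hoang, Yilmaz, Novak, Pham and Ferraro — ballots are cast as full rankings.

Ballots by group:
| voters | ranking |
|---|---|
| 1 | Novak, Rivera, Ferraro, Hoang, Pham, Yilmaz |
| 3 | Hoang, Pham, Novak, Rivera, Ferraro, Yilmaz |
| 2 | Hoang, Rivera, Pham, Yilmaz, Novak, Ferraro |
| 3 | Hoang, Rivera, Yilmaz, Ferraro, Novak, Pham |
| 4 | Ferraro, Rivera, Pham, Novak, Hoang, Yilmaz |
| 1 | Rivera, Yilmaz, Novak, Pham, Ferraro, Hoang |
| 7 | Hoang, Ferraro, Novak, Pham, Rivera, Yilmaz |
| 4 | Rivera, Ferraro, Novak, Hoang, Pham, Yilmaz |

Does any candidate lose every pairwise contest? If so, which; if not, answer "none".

Head-to-head results (25 voters):
Rivera vs Hoang: Hoang wins 15–10.
Rivera vs Yilmaz: 25 for Rivera, 0 for Yilmaz — Rivera by 25–0.
Rivera vs Novak: Rivera is ranked higher on 2+3+4+1+4 = 14 ballots, Novak on 11. Rivera wins 14–11.
Rivera vs Pham: 1+2+3+4+1+4 = 15 for Rivera, 10 for Pham — Rivera by 15–10.
Rivera vs Ferraro: Rivera, 14–11.
Hoang–Yilmaz: Hoang 24–1.
Hoang–Novak: Hoang 15–10.
Hoang vs Pham: Hoang preferred on 1+3+2+3+7+4 = 20 ballots; Hoang wins 20–5.
Hoang vs Ferraro: 15 to 10, Hoang.
Yilmaz vs Novak: Novak wins 19–6.
Yilmaz vs Pham: 4 to 21, Pham.
Yilmaz vs Ferraro: Ferraro, 19–6.
Novak vs Pham: Novak, 16–9.
Novak vs Ferraro: Ferraro, 18–7.
Pham vs Ferraro: Ferraro wins 19–6.
Yilmaz is beaten in every head-to-head and is the Condorcet loser.

Yilmaz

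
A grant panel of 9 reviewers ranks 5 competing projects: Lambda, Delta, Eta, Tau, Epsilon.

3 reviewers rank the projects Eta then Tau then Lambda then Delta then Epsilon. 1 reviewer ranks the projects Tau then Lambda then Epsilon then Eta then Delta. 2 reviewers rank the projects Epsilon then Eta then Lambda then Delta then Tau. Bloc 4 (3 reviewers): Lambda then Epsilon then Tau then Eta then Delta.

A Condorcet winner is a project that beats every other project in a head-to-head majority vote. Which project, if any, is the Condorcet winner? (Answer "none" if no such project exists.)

Pairwise majorities:
Lambda vs Delta: Lambda, 9–0.
Lambda vs Eta: Eta wins 5–4.
Lambda–Tau: Lambda 5–4.
Lambda vs Epsilon: Lambda wins 7–2.
Delta vs Eta: Eta, 9–0.
Delta vs Tau: Tau, 7–2.
Delta vs Epsilon: 3 to 6, Epsilon.
Eta vs Tau: Eta, 5–4.
Eta vs Epsilon: Epsilon wins 6–3.
Tau vs Epsilon: Tau is ranked higher on 3+1 = 4 ballots, Epsilon on 5. Epsilon wins 5–4.
Each project drops at least one matchup (Lambda loses to Eta; Delta loses to Lambda; Eta loses to Epsilon; Tau loses to Lambda; Epsilon loses to Lambda); the cycle Lambda > Epsilon > Eta > Lambda rules out a Condorcet winner.

none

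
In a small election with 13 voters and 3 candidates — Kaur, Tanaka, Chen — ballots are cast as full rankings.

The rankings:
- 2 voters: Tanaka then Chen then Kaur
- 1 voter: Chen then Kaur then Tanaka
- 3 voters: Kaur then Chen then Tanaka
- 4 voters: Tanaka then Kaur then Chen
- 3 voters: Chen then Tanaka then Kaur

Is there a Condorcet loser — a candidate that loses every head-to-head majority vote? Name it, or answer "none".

none

Head-to-head results (13 voters):
Kaur vs Tanaka: Tanaka wins 9–4.
Kaur vs Chen: Kaur wins 7–6.
Tanaka vs Chen: Chen wins 7–6.
No candidate is winless: Kaur beats Chen; Tanaka beats Kaur; Chen beats Tanaka. There is no Condorcet loser.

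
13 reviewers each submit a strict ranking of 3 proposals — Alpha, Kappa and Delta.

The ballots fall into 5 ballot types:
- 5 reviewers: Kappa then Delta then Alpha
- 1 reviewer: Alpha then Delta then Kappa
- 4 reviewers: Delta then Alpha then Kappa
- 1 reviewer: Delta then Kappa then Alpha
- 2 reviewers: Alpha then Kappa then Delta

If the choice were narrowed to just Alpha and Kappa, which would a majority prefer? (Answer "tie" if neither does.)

Alpha

Ballots ranking Alpha above Kappa: 1 + 4 + 2 = 7.
Ballots ranking Kappa above Alpha: 13 − 7 = 6.
Alpha wins the head-to-head 7–6.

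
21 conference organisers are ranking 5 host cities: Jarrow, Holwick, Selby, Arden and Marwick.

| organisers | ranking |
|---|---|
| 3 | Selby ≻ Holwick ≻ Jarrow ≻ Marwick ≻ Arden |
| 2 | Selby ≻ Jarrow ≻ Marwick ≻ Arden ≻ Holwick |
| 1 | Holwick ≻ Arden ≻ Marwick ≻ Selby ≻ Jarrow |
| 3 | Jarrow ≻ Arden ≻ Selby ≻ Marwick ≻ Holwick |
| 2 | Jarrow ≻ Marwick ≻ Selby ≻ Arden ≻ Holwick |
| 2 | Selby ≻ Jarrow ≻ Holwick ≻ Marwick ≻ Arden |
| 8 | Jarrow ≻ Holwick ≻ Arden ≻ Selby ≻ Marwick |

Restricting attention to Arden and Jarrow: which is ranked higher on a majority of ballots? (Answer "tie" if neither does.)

Ballots ranking Arden above Jarrow: 1.
Ballots ranking Jarrow above Arden: 21 − 1 = 20.
Jarrow wins the head-to-head 20–1.

Jarrow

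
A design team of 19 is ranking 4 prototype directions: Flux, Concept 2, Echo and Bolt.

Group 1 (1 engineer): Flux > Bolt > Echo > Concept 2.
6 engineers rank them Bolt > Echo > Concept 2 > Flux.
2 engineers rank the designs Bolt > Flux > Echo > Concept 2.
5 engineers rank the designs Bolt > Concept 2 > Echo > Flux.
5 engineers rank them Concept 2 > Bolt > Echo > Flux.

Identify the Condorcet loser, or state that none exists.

Head-to-head results (19 engineers):
Flux vs Concept 2: Concept 2 wins 16–3.
Flux vs Echo: 1+2 = 3 for Flux, 16 for Echo — Echo by 16–3.
Flux vs Bolt: 1 to 18, Bolt.
Concept 2 vs Echo: Concept 2, 10–9.
Concept 2–Bolt: Bolt 14–5.
Echo vs Bolt: 0 for Echo, 19 for Bolt — Bolt by 19–0.
Flux is beaten in every head-to-head and is the Condorcet loser.

Flux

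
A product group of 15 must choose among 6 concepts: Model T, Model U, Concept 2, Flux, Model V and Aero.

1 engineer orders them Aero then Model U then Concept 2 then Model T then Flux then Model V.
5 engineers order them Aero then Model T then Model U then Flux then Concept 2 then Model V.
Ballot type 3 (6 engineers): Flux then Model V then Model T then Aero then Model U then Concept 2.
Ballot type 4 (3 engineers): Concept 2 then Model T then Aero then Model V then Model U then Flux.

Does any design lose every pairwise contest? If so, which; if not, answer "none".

none

Head-to-head results (15 engineers):
Model T vs Model U: Model T wins 14–1.
Model T–Concept 2: Model T 11–4.
Model T–Flux: Model T 9–6.
Model T–Model V: Model T 9–6.
Model T vs Aero: Model T wins 9–6.
Model U vs Concept 2: Model U is ranked higher on 1+5+6 = 12 ballots, Concept 2 on 3. Model U wins 12–3.
Model U vs Flux: Model U preferred on 1+5+3 = 9 ballots; Model U wins 9–6.
Model U vs Model V: Model V wins 9–6.
Model U–Aero: Aero 15–0.
Concept 2 vs Flux: Concept 2 is ranked higher on 1+3 = 4 ballots, Flux on 11. Flux wins 11–4.
Concept 2 vs Model V: Concept 2, 9–6.
Concept 2 vs Aero: Aero wins 12–3.
Flux vs Model V: Flux is ranked higher on 1+5+6 = 12 ballots, Model V on 3. Flux wins 12–3.
Flux vs Aero: Flux is ranked higher on 6 ballots, Aero on 9. Aero wins 9–6.
Model V vs Aero: 6 to 9, Aero.
Each design has at least one pairwise win (Model T beats Model U; Model U beats Concept 2; Concept 2 beats Model V; Flux beats Concept 2; Model V beats Model U; Aero beats Model U) — no Condorcet loser.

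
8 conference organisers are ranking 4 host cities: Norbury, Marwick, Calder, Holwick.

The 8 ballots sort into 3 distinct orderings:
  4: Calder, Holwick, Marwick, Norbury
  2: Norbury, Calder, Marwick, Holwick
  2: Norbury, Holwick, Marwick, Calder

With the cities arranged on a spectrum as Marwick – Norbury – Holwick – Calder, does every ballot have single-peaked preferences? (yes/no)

no

Axis positions: Marwick=1, Norbury=2, Holwick=3, Calder=4.
Bloc 1: ranking walks positions 4-3-1-2; Marwick is ranked above Norbury even though Norbury lies between Marwick and the peak Calder on the axis — preferences dip and rise again. Not single-peaked.
Bloc 2: ranking walks positions 2-4-1-3; Calder is ranked above Holwick even though Holwick lies between Calder and the peak Norbury on the axis — preferences dip and rise again. Not single-peaked.
Bloc 3 (peak Norbury at position 2): ranking walks positions 2-3-1-4, expanding outward from the peak — single-peaked.
Bloc 1 violates single-peakedness, so the profile is not single-peaked on this axis.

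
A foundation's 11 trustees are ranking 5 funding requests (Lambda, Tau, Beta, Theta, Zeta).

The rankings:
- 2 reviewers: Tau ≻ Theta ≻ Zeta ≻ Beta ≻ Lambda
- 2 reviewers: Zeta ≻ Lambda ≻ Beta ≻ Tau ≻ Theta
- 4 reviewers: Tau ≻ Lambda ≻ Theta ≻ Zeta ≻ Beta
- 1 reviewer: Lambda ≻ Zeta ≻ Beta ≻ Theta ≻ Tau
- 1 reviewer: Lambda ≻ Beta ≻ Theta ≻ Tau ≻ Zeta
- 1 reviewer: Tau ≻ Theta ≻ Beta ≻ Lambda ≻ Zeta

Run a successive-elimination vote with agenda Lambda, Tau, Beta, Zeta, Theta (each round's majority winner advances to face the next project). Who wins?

Round 1: Lambda vs Tau — 4–7, Tau advances.
Round 2: Tau vs Beta — 7–4, Tau advances.
Round 3: Tau vs Zeta — 8–3, Tau advances.
Round 4: Tau vs Theta — 9–2, Tau advances.
Tau survives the agenda.

Tau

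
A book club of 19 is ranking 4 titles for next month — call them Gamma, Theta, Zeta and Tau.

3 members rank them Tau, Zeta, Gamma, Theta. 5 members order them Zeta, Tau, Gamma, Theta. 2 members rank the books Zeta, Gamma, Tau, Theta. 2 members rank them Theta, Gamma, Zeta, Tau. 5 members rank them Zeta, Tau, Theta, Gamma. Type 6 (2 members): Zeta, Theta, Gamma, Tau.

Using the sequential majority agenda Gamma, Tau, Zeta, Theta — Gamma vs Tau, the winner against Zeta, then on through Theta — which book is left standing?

Zeta

Round 1: Gamma vs Tau — 6–13, Tau advances.
Round 2: Tau vs Zeta — 3–16, Zeta advances.
Round 3: Zeta vs Theta — 17–2, Zeta advances.
The agenda winner is Zeta.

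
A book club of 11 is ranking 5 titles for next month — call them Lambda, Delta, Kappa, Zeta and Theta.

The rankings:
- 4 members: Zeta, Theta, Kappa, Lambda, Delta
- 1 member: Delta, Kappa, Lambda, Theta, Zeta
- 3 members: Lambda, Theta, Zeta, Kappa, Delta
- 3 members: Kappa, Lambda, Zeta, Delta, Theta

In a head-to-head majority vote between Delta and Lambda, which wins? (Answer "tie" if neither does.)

Ballots ranking Delta above Lambda: 1.
Ballots ranking Lambda above Delta: 11 − 1 = 10.
Lambda wins the head-to-head 10–1.

Lambda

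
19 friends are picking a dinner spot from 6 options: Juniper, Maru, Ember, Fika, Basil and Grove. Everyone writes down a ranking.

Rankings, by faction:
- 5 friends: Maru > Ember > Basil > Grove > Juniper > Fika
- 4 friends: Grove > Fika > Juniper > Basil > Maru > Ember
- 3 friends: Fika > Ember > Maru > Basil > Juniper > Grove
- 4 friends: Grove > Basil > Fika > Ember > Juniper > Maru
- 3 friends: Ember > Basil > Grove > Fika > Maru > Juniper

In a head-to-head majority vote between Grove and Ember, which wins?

Ballots ranking Grove above Ember: 4 + 4 = 8.
Ballots ranking Ember above Grove: 19 − 8 = 11.
Ember wins the head-to-head 11–8.

Ember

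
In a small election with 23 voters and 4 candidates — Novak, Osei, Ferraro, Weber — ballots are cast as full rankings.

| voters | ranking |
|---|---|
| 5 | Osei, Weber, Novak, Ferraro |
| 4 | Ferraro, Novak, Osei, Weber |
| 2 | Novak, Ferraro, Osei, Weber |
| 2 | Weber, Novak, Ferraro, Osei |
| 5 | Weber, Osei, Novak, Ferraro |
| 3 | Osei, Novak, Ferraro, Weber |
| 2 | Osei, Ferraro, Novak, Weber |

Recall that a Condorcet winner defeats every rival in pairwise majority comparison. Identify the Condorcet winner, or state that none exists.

Pairwise majorities:
Novak vs Osei: Osei wins 15–8.
Novak–Ferraro: Novak 17–6.
Novak–Weber: Weber 12–11.
Osei vs Ferraro: Osei is ranked higher on 5+5+3+2 = 15 ballots, Ferraro on 8. Osei wins 15–8.
Osei–Weber: Osei 16–7.
Ferraro vs Weber: Weber wins 12–11.
Osei defeats every rival head-to-head and is the Condorcet winner.

Osei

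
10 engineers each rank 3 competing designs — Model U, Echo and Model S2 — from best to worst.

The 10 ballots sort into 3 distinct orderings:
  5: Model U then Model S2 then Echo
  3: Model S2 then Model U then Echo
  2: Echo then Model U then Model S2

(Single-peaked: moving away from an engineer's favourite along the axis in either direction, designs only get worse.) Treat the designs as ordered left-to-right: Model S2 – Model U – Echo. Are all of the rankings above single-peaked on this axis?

yes

Axis positions: Model S2=1, Model U=2, Echo=3.
Group 1 (peak Model U at position 2): ranking walks positions 2-1-3, expanding outward from the peak — single-peaked.
Group 2 (peak Model S2 at position 1): ranking walks positions 1-2-3, expanding outward from the peak — single-peaked.
Group 3 (peak Echo at position 3): ranking walks positions 3-2-1, expanding outward from the peak — single-peaked.
Every ranking is single-peaked on this axis.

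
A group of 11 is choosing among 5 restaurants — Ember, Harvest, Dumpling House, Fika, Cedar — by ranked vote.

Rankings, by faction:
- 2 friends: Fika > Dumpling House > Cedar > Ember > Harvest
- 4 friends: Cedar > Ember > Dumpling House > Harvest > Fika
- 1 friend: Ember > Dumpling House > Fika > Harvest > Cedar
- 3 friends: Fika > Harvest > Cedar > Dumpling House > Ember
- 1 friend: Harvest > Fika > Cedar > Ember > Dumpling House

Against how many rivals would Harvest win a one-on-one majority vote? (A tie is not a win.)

0

Harvest against each rival (11 friends):
Harvest–Ember: Ember 7–4.
Harvest vs Dumpling House: Harvest is ranked higher on 3+1 = 4 ballots, Dumpling House on 7. Dumpling House wins 7–4.
Harvest–Fika: Fika 6–5.
Harvest vs Cedar: Cedar wins 6–5.
Harvest beats no one; loses to Ember, Dumpling House, Fika, Cedar — 0 pairwise wins.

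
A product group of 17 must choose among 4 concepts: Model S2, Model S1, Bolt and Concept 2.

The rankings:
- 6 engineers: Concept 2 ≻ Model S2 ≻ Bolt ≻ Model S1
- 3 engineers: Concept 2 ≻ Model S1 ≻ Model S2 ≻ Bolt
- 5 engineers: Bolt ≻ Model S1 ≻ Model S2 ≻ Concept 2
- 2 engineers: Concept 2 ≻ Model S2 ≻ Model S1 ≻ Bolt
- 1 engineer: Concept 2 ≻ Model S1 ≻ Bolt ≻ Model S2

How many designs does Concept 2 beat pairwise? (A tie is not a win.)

3

Concept 2 against each rival (17 engineers):
Concept 2 vs Model S2: Concept 2 preferred on 6+3+2+1 = 12 ballots; Concept 2 wins 12–5.
Concept 2 vs Model S1: 6+3+2+1 = 12 for Concept 2, 5 for Model S1 — Concept 2 by 12–5.
Concept 2 vs Bolt: Concept 2 preferred on 6+3+2+1 = 12 ballots; Concept 2 wins 12–5.
Concept 2 beats Model S2, Model S1, Bolt — 3 pairwise wins.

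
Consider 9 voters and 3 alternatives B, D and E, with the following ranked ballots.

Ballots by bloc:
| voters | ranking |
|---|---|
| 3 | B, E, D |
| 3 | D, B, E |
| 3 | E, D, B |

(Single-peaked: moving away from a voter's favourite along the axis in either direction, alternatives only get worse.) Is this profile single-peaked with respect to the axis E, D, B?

no

Axis positions: E=1, D=2, B=3.
Bloc 1: ranking walks positions 3-1-2; E is ranked above D even though D lies between E and the peak B on the axis — preferences dip and rise again. Not single-peaked.
Bloc 2 (peak D at position 2): ranking walks positions 2-3-1, expanding outward from the peak — single-peaked.
Bloc 3 (peak E at position 1): ranking walks positions 1-2-3, expanding outward from the peak — single-peaked.
Bloc 1 violates single-peakedness, so the profile is not single-peaked on this axis.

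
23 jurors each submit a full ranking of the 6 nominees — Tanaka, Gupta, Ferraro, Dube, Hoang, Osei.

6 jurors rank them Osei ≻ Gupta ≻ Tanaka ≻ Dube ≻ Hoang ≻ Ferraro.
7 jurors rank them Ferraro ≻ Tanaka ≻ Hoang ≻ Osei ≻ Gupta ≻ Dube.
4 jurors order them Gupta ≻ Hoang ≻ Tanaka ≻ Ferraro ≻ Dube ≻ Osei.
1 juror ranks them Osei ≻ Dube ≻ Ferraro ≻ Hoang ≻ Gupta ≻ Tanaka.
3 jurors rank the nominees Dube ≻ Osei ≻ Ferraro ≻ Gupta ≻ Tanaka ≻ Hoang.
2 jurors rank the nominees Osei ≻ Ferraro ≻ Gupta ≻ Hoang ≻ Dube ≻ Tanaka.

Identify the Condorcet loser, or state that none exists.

Dube

Pairwise majorities:
Tanaka–Gupta: Gupta 16–7.
Tanaka vs Ferraro: Ferraro, 13–10.
Tanaka vs Dube: Tanaka, 17–6.
Tanaka vs Hoang: Tanaka wins 16–7.
Tanaka vs Osei: Osei wins 12–11.
Gupta vs Ferraro: Gupta preferred on 6+4 = 10 ballots; Ferraro wins 13–10.
Gupta–Dube: Gupta 19–4.
Gupta vs Hoang: Gupta wins 15–8.
Gupta vs Osei: Osei, 19–4.
Ferraro vs Dube: 7+4+2 = 13 for Ferraro, 10 for Dube — Ferraro by 13–10.
Ferraro vs Hoang: Ferraro preferred on 7+1+3+2 = 13 ballots; Ferraro wins 13–10.
Ferraro vs Osei: Osei wins 12–11.
Dube vs Hoang: Dube preferred on 6+1+3 = 10 ballots; Hoang wins 13–10.
Dube vs Osei: Osei, 16–7.
Hoang vs Osei: 11 to 12, Osei.
Only Dube has no wins; Dube is the Condorcet loser.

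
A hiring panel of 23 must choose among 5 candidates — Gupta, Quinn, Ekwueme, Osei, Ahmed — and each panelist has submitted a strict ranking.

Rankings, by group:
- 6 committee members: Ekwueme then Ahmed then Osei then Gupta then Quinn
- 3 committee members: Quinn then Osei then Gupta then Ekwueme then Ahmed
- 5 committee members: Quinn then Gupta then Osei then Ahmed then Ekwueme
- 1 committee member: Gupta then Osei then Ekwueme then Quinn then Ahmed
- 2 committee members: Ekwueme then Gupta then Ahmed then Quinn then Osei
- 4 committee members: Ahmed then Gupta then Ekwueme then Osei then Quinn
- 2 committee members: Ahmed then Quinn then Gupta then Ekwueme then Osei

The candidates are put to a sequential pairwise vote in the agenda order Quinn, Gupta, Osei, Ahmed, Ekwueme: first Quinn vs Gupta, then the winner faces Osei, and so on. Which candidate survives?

Ekwueme

Round 1: Quinn vs Gupta — 10–13, Gupta advances.
Round 2: Gupta vs Osei — 14–9, Gupta advances.
Round 3: Gupta vs Ahmed — 11–12, Ahmed advances.
Round 4: Ahmed vs Ekwueme — 11–12, Ekwueme advances.
Ekwueme survives the agenda.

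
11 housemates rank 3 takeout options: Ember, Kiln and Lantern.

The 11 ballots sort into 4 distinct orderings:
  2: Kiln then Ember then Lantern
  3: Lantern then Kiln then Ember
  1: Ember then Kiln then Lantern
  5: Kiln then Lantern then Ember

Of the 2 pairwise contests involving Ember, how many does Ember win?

0

Ember against each rival (11 friends):
Ember–Kiln: Kiln 10–1.
Ember–Lantern: Lantern 8–3.
Ember beats no one; loses to Kiln, Lantern — 0 pairwise wins.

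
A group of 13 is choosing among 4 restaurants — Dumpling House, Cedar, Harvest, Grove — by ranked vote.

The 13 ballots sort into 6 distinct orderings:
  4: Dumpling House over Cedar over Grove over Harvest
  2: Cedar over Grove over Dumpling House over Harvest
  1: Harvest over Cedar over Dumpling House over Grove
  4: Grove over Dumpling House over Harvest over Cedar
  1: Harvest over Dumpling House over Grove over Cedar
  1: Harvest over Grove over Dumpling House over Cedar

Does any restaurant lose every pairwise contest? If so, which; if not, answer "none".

none

Pairwise majorities:
Dumpling House vs Cedar: 10 to 3, Dumpling House.
Dumpling House vs Harvest: Dumpling House preferred on 4+2+4 = 10 ballots; Dumpling House wins 10–3.
Dumpling House vs Grove: 6 to 7, Grove.
Cedar vs Harvest: Harvest wins 7–6.
Cedar vs Grove: 4+2+1 = 7 for Cedar, 6 for Grove — Cedar by 7–6.
Harvest vs Grove: 1+1+1 = 3 for Harvest, 10 for Grove — Grove by 10–3.
Each restaurant has at least one pairwise win (Dumpling House beats Cedar; Cedar beats Grove; Harvest beats Cedar; Grove beats Dumpling House) — no Condorcet loser.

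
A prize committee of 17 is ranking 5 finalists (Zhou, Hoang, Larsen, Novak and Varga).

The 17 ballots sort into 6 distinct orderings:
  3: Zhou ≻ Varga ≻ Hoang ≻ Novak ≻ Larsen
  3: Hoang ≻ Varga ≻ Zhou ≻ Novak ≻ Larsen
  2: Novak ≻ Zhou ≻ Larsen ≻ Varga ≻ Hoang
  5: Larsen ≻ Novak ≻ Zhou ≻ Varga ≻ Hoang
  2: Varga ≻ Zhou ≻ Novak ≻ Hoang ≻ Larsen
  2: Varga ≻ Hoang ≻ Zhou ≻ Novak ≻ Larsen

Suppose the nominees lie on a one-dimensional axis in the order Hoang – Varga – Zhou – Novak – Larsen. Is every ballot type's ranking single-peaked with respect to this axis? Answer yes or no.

yes

Axis positions: Hoang=1, Varga=2, Zhou=3, Novak=4, Larsen=5.
Ballot type 1 (peak Zhou at position 3): ranking walks positions 3-2-1-4-5, expanding outward from the peak — single-peaked.
Ballot type 2 (peak Hoang at position 1): ranking walks positions 1-2-3-4-5, expanding outward from the peak — single-peaked.
Ballot type 3 (peak Novak at position 4): ranking walks positions 4-3-5-2-1, expanding outward from the peak — single-peaked.
Ballot type 4 (peak Larsen at position 5): ranking walks positions 5-4-3-2-1, expanding outward from the peak — single-peaked.
Ballot type 5 (peak Varga at position 2): ranking walks positions 2-3-4-1-5, expanding outward from the peak — single-peaked.
Ballot type 6 (peak Varga at position 2): ranking walks positions 2-1-3-4-5, expanding outward from the peak — single-peaked.
Every ranking is single-peaked on this axis.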